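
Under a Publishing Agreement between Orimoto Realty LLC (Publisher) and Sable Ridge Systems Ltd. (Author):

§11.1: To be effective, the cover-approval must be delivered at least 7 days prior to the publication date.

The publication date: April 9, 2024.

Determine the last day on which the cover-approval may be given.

Counting back 7 calendar days from April 9, 2024 gives April 2, 2024.

April 2, 2024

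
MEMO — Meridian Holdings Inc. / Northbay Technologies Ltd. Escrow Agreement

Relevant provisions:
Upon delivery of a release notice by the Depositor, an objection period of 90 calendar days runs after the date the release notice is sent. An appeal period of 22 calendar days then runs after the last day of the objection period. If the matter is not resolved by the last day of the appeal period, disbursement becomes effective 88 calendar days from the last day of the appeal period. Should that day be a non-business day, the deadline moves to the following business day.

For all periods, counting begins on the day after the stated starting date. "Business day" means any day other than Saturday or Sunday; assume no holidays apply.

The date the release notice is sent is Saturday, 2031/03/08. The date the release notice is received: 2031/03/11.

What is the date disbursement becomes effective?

2031/09/24

The last day of the objection period: 90 calendar days after 2031/03/08 is 2031/06/06.
Adding 22 calendar days to 2031/06/06 gives 2031/06/28, which is the last day of the appeal period.
The date disbursement becomes effective: 2031/06/28 + 88 days = 2031/09/24. 2031/09/24 is a Wednesday, so no roll-forward applies.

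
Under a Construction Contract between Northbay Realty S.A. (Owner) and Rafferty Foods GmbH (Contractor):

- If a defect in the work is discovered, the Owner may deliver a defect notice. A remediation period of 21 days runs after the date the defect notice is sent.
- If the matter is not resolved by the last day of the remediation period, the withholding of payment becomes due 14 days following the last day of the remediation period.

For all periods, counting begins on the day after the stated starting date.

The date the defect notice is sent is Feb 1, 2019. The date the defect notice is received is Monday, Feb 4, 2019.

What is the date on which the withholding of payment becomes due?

Adding 21 calendar days to Feb 1, 2019 gives Feb 22, 2019, which is the last day of the remediation period.
Adding 14 calendar days to Feb 22, 2019 gives Mar 8, 2019, which is the date on which the withholding of payment becomes due.

Mar 8, 2019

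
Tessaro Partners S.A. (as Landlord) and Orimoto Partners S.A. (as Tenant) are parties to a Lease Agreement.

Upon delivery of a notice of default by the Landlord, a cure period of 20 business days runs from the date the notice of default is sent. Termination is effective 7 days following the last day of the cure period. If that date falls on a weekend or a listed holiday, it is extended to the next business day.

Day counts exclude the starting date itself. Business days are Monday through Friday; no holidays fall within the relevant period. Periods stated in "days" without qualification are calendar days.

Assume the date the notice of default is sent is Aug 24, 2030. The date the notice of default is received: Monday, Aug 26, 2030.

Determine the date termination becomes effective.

From Saturday, Aug 24, 2030, 20 business days (Aug 26, Aug 27, Aug 28, Aug 29, …, Sep 18, Sep 19, Sep 20, skipping weekends) brings us to Friday, Sep 20, 2030, which is the last day of the cure period.
The date termination becomes effective: Sep 20, 2030 + 7 days = Sep 27, 2030. Sep 27, 2030 is a Friday, so no roll-forward applies.

Sep 27, 2030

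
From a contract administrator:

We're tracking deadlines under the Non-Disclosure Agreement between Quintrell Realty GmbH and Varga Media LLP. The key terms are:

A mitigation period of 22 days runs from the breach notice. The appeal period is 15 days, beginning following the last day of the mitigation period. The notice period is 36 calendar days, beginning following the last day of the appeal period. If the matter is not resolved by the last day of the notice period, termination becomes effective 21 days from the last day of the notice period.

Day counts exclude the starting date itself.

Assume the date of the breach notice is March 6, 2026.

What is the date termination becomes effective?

The last day of the mitigation period: March 6, 2026 + 22 days = March 28, 2026.
Adding 15 calendar days to March 28, 2026 gives April 12, 2026, which is the last day of the appeal period.
The last day of the notice period: 36 calendar days after April 12, 2026 is May 18, 2026.
Adding 21 calendar days to May 18, 2026 gives June 8, 2026, which is the date termination becomes effective.

June 8, 2026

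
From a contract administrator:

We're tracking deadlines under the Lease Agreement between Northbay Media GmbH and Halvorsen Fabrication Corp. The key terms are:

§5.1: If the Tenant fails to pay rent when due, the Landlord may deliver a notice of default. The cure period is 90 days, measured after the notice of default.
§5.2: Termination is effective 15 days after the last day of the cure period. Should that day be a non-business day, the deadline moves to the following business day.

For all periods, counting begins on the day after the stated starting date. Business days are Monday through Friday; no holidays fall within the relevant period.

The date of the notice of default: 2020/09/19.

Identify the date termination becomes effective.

The last day of the cure period: 2020/09/19 + 90 days = 2020/12/18.
The date termination becomes effective: 15 calendar days after 2020/12/18 is 2021/01/02. That falls on a Saturday, so it rolls to the next business day, Monday, 2021/01/04.

2021/01/04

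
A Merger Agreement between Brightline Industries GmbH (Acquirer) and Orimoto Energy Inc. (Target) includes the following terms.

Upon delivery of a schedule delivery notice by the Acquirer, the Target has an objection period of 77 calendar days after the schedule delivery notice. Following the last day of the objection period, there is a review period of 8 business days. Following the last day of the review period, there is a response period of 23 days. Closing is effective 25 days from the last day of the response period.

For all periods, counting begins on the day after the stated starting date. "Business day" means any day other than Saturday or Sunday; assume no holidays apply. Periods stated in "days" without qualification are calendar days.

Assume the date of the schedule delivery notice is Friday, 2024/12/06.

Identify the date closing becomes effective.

2025/04/22

The last day of the objection period: 77 calendar days after 2024/12/06 is 2025/02/21.
The last day of the review period: 8 business days after Friday, 2025/02/21, skipping weekends — Feb 24, Feb 25, Feb 26, Feb 27, Feb 28, Mar 3, Mar 4, Mar 5 — lands on Wednesday, 2025/03/05.
Adding 23 calendar days to 2025/03/05 gives 2025/03/28, which is the last day of the response period.
Adding 25 calendar days to 2025/03/28 gives 2025/04/22, which is the date closing becomes effective.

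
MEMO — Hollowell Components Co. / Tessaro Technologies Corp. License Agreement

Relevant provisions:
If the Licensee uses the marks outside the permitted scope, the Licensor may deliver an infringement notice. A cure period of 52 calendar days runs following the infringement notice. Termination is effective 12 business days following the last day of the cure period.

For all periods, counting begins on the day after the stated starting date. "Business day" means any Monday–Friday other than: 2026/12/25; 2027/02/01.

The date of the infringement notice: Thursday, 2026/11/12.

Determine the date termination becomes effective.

Adding 52 calendar days to 2026/11/12 gives 2027/01/03, which is the last day of the cure period.
From Sunday, 2027/01/03, 12 business days (Jan 4, Jan 5, Jan 6, Jan 7, …, Jan 15, Jan 18, Jan 19, skipping weekends) brings us to Tuesday, 2027/01/19, which is the date termination becomes effective.

2027/01/19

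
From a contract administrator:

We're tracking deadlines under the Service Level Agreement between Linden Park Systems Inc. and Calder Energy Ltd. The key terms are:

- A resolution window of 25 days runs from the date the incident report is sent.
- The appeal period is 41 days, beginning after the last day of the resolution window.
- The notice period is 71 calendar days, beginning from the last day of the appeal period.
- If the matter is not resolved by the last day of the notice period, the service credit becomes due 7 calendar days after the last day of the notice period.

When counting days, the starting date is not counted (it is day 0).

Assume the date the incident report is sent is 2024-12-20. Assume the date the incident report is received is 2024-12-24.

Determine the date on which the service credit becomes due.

2025-05-13

The last day of the resolution window: 2024-12-20 + 25 days = 2025-01-14.
Adding 41 calendar days to 2025-01-14 gives 2025-02-24, which is the last day of the appeal period.
The last day of the notice period: 2025-02-24 + 71 days = 2025-05-06.
The date on which the service credit becomes due: 7 calendar days after 2025-05-06 is 2025-05-13.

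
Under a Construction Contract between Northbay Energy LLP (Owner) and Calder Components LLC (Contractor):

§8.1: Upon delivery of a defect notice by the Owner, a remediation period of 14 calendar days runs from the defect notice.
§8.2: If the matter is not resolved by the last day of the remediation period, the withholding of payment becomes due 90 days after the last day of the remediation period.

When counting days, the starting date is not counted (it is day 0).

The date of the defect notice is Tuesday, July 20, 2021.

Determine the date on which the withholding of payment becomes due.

The last day of the remediation period: 14 calendar days after July 20, 2021 is August 3, 2021.
The date on which the withholding of payment becomes due: 90 calendar days after August 3, 2021 is November 1, 2021.

November 1, 2021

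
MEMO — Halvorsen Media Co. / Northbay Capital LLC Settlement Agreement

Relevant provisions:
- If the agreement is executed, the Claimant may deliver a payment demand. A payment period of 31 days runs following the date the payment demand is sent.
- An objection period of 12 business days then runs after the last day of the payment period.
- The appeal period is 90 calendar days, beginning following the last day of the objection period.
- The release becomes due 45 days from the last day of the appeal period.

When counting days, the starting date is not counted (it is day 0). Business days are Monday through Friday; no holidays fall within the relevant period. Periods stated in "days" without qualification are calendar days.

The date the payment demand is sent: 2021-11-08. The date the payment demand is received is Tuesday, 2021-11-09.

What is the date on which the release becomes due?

The last day of the payment period: 31 calendar days after 2021-11-08 is 2021-12-09.
The last day of the objection period: 12 business days after Thursday, 2021-12-09, skipping weekends — Dec 10, Dec 13, Dec 14, Dec 15, …, Dec 23, Dec 24, Dec 27 — lands on Monday, 2021-12-27.
The last day of the appeal period: 90 calendar days after 2021-12-27 is 2022-03-27.
The date on which the release becomes due: 2022-03-27 + 45 days = 2022-05-11.

2022-05-11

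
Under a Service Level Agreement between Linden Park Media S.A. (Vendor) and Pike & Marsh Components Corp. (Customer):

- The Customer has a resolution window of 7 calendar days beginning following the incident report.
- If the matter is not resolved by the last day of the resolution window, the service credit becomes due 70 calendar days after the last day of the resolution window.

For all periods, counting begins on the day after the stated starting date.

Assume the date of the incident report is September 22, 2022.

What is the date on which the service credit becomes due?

Adding 7 calendar days to September 22, 2022 gives September 29, 2022, which is the last day of the resolution window.
Adding 70 calendar days to September 29, 2022 gives December 8, 2022, which is the date on which the service credit becomes due.

December 8, 2022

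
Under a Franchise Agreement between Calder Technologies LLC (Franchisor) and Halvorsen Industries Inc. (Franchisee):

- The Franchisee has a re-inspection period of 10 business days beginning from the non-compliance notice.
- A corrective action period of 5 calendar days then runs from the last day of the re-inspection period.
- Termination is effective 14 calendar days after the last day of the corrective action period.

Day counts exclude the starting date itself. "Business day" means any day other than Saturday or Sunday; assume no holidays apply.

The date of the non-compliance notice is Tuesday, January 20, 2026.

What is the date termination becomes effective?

February 22, 2026

From Tuesday, January 20, 2026, 10 business days (Jan 21, Jan 22, Jan 23, Jan 26, Jan 27, Jan 28, Jan 29, Jan 30, Feb 2, Feb 3, skipping weekends) brings us to Tuesday, February 3, 2026, which is the last day of the re-inspection period.
Adding 5 calendar days to February 3, 2026 gives February 8, 2026, which is the last day of the corrective action period.
The date termination becomes effective: 14 calendar days after February 8, 2026 is February 22, 2026.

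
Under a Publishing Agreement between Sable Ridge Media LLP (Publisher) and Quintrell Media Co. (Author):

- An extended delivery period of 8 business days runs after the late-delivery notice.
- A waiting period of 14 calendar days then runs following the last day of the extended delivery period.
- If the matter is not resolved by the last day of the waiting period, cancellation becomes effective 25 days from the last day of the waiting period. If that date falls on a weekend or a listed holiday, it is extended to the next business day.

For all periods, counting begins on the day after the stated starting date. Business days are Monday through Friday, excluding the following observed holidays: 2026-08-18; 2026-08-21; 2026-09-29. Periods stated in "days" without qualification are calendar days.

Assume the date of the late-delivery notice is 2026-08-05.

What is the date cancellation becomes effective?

The last day of the extended delivery period: counting 8 business days from Wednesday, 2026-08-05 (Aug 6, Aug 7, Aug 10, Aug 11, Aug 12, Aug 13, Aug 14, Aug 17, skipping weekends) reaches Monday, 2026-08-17.
The last day of the waiting period: 14 calendar days after 2026-08-17 is 2026-08-31.
Adding 25 calendar days to 2026-08-31 gives 2026-09-25, which is the date cancellation becomes effective. 2026-09-25 is a Friday and is not a listed holiday, so no roll-forward applies.

2026-09-25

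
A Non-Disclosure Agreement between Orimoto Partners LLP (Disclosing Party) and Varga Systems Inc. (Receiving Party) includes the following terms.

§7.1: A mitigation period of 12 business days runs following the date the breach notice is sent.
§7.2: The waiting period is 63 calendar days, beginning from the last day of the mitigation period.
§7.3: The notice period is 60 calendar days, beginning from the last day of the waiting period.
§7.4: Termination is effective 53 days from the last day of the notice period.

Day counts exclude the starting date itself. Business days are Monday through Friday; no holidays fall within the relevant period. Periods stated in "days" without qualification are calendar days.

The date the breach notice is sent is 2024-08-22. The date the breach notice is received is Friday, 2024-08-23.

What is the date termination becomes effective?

The last day of the mitigation period: 12 business days after Thursday, 2024-08-22, skipping weekends — Aug 23, Aug 26, Aug 27, Aug 28, …, Sep 5, Sep 6, Sep 9 — lands on Monday, 2024-09-09.
The last day of the waiting period: 2024-09-09 + 63 days = 2024-11-11.
The last day of the notice period: 2024-11-11 + 60 days = 2025-01-10.
Adding 53 calendar days to 2025-01-10 gives 2025-03-04, which is the date termination becomes effective.

2025-03-04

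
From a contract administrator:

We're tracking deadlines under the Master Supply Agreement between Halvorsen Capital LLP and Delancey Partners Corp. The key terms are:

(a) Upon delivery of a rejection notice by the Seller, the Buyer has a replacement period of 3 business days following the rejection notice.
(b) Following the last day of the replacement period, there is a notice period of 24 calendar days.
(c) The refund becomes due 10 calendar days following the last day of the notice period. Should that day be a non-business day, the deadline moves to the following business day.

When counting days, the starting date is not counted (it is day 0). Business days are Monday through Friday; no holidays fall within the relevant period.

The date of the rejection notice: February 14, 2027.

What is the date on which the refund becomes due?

The last day of the replacement period: counting 3 business days from Sunday, February 14, 2027 (Feb 15, Feb 16, Feb 17, skipping weekends) reaches Wednesday, February 17, 2027.
The last day of the notice period: 24 calendar days after February 17, 2027 is March 13, 2027.
The date on which the refund becomes due: 10 calendar days after March 13, 2027 is March 23, 2027. March 23, 2027 is a Tuesday, so no roll-forward applies.

March 23, 2027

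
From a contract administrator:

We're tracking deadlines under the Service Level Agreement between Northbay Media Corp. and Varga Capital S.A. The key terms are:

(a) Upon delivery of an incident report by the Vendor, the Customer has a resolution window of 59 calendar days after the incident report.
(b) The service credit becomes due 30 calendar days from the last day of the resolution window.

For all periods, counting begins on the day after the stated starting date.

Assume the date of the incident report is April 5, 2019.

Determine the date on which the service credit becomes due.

July 3, 2019

The last day of the resolution window: April 5, 2019 + 59 days = June 3, 2019.
The date on which the service credit becomes due: June 3, 2019 + 30 days = July 3, 2019.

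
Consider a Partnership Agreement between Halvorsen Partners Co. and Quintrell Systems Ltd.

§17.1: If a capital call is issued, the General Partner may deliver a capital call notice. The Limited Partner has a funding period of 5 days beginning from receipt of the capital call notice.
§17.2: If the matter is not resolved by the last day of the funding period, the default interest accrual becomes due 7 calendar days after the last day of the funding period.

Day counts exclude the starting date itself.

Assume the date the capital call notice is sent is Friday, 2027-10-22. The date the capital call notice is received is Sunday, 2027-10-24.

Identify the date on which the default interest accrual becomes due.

2027-11-05

Adding 5 calendar days to 2027-10-24 gives 2027-10-29, which is the last day of the funding period.
The date on which the default interest accrual becomes due: 7 calendar days after 2027-10-29 is 2027-11-05.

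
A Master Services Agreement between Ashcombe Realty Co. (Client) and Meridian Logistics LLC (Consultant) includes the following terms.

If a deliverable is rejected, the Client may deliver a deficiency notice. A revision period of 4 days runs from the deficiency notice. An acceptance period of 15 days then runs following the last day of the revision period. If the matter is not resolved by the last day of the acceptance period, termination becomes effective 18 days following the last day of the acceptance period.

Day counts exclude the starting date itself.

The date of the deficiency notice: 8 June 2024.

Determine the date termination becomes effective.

15 July 2024

Adding 4 calendar days to 8 June 2024 gives 12 June 2024, which is the last day of the revision period.
Adding 15 calendar days to 12 June 2024 gives 27 June 2024, which is the last day of the acceptance period.
The date termination becomes effective: 18 calendar days after 27 June 2024 is 15 July 2024.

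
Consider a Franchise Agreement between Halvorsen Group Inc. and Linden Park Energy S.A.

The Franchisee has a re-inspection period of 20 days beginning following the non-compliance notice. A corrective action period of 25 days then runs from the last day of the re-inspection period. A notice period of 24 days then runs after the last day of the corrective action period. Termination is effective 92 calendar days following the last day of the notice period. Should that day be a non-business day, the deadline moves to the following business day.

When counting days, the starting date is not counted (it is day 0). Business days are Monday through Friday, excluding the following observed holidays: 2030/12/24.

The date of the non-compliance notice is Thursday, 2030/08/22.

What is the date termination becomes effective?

Adding 20 calendar days to 2030/08/22 gives 2030/09/11, which is the last day of the re-inspection period.
The last day of the corrective action period: 2030/09/11 + 25 days = 2030/10/06.
Adding 24 calendar days to 2030/10/06 gives 2030/10/30, which is the last day of the notice period.
The date termination becomes effective: 92 calendar days after 2030/10/30 is 2031/01/30. 2031/01/30 is a Thursday and is not a listed holiday, so no roll-forward applies.

2031/01/30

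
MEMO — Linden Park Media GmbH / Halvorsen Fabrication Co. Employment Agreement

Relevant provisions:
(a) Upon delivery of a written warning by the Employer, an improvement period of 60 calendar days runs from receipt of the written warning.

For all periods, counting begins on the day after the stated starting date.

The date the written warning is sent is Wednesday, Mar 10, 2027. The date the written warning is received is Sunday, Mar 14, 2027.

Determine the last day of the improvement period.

The last day of the improvement period: 60 calendar days after Mar 14, 2027 is May 13, 2027.

May 13, 2027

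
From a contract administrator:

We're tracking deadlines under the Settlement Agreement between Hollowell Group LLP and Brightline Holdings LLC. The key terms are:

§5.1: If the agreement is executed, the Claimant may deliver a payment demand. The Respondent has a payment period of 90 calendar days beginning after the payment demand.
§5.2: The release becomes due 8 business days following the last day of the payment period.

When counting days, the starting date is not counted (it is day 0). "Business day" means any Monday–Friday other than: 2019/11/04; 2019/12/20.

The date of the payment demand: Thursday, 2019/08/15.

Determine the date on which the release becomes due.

Adding 90 calendar days to 2019/08/15 gives 2019/11/13, which is the last day of the payment period.
The date on which the release becomes due: counting 8 business days from Wednesday, 2019/11/13 (Nov 14, Nov 15, Nov 18, Nov 19, Nov 20, Nov 21, Nov 22, Nov 25, skipping weekends) reaches Monday, 2019/11/25.

2019/11/25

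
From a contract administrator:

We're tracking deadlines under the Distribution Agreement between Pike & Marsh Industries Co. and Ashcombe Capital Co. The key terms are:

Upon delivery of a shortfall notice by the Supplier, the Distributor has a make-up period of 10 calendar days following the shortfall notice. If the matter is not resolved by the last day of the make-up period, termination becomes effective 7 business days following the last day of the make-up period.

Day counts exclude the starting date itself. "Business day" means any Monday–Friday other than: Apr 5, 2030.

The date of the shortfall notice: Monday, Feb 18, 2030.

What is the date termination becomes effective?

The last day of the make-up period: 10 calendar days after Feb 18, 2030 is Feb 28, 2030.
The date termination becomes effective: counting 7 business days from Thursday, Feb 28, 2030 (Mar 1, Mar 4, Mar 5, Mar 6, Mar 7, Mar 8, Mar 11, skipping weekends) reaches Monday, Mar 11, 2030.

Mar 11, 2030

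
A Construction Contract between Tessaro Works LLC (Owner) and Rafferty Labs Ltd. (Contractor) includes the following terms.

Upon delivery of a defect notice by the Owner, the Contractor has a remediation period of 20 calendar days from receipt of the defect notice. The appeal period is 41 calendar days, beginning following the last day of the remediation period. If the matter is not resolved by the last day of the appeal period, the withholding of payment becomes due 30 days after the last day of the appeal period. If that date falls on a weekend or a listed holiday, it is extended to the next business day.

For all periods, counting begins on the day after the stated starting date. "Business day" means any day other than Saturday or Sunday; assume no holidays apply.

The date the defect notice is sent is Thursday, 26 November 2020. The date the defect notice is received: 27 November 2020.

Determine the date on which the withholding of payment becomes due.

The last day of the remediation period: 20 calendar days after 27 November 2020 is 17 December 2020.
The last day of the appeal period: 41 calendar days after 17 December 2020 is 27 January 2021.
The date on which the withholding of payment becomes due: 27 January 2021 + 30 days = 26 February 2021. 26 February 2021 is a Friday, so no roll-forward applies.

26 February 2021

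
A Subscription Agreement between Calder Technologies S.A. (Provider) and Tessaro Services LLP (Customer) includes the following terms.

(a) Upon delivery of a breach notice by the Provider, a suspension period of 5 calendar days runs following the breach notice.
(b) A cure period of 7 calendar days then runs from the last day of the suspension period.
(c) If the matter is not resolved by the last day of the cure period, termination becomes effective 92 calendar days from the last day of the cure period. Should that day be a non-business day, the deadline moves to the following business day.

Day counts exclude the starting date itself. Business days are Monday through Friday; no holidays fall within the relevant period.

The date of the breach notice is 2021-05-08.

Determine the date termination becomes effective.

Adding 5 calendar days to 2021-05-08 gives 2021-05-13, which is the last day of the suspension period.
Adding 7 calendar days to 2021-05-13 gives 2021-05-20, which is the last day of the cure period.
The date termination becomes effective: 2021-05-20 + 92 days = 2021-08-20. 2021-08-20 is a Friday, so no roll-forward applies.

2021-08-20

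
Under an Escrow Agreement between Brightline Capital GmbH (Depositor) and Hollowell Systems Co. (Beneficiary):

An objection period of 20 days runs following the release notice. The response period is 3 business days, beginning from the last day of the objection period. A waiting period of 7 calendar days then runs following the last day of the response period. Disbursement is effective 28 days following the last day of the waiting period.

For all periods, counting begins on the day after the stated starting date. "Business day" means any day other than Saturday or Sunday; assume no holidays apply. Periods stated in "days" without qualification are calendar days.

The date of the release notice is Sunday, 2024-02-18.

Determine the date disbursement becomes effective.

Adding 20 calendar days to 2024-02-18 gives 2024-03-09, which is the last day of the objection period.
The last day of the response period: counting 3 business days from Saturday, 2024-03-09 (Mar 11, Mar 12, Mar 13, skipping weekends) reaches Wednesday, 2024-03-13.
Adding 7 calendar days to 2024-03-13 gives 2024-03-20, which is the last day of the waiting period.
The date disbursement becomes effective: 28 calendar days after 2024-03-20 is 2024-04-17.

2024-04-17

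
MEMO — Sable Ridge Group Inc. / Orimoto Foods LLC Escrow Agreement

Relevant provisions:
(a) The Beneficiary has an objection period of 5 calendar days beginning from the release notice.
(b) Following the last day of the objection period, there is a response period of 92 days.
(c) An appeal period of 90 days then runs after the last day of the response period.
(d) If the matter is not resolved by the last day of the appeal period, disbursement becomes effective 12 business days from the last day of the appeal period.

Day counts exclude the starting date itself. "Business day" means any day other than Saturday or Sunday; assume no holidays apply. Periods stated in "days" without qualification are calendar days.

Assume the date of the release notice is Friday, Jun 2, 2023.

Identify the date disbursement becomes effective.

Adding 5 calendar days to Jun 2, 2023 gives Jun 7, 2023, which is the last day of the objection period.
Adding 92 calendar days to Jun 7, 2023 gives Sep 7, 2023, which is the last day of the response period.
Adding 90 calendar days to Sep 7, 2023 gives Dec 6, 2023, which is the last day of the appeal period.
The date disbursement becomes effective: counting 12 business days from Wednesday, Dec 6, 2023 (Dec 7, Dec 8, Dec 11, Dec 12, …, Dec 20, Dec 21, Dec 22, skipping weekends) reaches Friday, Dec 22, 2023.

Dec 22, 2023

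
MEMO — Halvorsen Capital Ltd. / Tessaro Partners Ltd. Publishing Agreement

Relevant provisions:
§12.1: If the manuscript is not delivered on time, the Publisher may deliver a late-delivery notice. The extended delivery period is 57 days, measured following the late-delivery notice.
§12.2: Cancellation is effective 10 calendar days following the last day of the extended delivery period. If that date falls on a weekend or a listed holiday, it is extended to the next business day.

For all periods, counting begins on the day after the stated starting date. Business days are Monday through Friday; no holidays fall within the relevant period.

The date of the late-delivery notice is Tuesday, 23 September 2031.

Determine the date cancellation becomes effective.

1 December 2031

Adding 57 calendar days to 23 September 2031 gives 19 November 2031, which is the last day of the extended delivery period.
The date cancellation becomes effective: 19 November 2031 + 10 days = 29 November 2031. That falls on a Saturday, so it rolls to the next business day, Monday, 1 December 2031.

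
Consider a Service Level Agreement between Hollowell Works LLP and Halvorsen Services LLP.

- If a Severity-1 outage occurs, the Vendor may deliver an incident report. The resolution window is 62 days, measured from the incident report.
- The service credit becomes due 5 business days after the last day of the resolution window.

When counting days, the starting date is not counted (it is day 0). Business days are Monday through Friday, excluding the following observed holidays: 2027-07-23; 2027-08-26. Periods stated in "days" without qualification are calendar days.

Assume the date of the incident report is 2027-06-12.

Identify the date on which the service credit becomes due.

2027-08-20

The last day of the resolution window: 62 calendar days after 2027-06-12 is 2027-08-13.
The date on which the service credit becomes due: 5 business days after Friday, 2027-08-13, skipping weekends — Aug 16, Aug 17, Aug 18, Aug 19, Aug 20 — lands on Friday, 2027-08-20.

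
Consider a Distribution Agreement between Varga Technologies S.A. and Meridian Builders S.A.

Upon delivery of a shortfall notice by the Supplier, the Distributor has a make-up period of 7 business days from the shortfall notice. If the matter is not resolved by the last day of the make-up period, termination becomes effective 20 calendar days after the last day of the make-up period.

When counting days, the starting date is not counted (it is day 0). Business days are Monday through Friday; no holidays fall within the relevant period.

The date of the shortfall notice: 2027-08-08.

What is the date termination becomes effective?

2027-09-06

The last day of the make-up period: 7 business days after Sunday, 2027-08-08, skipping weekends — Aug 9, Aug 10, Aug 11, Aug 12, Aug 13, Aug 16, Aug 17 — lands on Tuesday, 2027-08-17.
The date termination becomes effective: 20 calendar days after 2027-08-17 is 2027-09-06.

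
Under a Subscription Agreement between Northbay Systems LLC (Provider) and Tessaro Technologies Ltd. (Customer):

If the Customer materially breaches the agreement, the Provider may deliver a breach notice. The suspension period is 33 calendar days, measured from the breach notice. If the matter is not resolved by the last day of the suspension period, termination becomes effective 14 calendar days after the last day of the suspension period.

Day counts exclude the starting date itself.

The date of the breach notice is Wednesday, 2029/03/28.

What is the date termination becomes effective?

2029/05/14

The last day of the suspension period: 2029/03/28 + 33 days = 2029/04/30.
Adding 14 calendar days to 2029/04/30 gives 2029/05/14, which is the date termination becomes effective.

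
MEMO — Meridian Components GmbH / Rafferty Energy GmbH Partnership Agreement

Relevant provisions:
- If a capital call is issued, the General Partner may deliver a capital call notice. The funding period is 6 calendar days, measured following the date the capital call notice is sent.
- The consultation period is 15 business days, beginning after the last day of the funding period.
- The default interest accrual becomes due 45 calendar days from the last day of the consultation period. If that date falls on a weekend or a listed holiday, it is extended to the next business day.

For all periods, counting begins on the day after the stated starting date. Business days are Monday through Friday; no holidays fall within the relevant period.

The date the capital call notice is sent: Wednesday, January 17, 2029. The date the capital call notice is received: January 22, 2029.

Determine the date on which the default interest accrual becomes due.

March 30, 2029

Adding 6 calendar days to January 17, 2029 gives January 23, 2029, which is the last day of the funding period.
The last day of the consultation period: 15 business days after Tuesday, January 23, 2029, skipping weekends — Jan 24, Jan 25, Jan 26, Jan 29, …, Feb 9, Feb 12, Feb 13 — lands on Tuesday, February 13, 2029.
The date on which the default interest accrual becomes due: 45 calendar days after February 13, 2029 is March 30, 2029. March 30, 2029 is a Friday, so no roll-forward applies.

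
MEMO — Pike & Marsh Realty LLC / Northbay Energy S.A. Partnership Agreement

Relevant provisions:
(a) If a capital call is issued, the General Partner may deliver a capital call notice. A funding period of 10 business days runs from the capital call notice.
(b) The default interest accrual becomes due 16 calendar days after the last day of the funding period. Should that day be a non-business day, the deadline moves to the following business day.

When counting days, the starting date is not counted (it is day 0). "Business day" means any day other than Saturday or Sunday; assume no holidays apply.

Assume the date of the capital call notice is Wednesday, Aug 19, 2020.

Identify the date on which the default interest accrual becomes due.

From Wednesday, Aug 19, 2020, 10 business days (Aug 20, Aug 21, Aug 24, Aug 25, Aug 26, Aug 27, Aug 28, Aug 31, Sep 1, Sep 2, skipping weekends) brings us to Wednesday, Sep 2, 2020, which is the last day of the funding period.
The date on which the default interest accrual becomes due: Sep 2, 2020 + 16 days = Sep 18, 2020. Sep 18, 2020 is a Friday, so no roll-forward applies.

Sep 18, 2020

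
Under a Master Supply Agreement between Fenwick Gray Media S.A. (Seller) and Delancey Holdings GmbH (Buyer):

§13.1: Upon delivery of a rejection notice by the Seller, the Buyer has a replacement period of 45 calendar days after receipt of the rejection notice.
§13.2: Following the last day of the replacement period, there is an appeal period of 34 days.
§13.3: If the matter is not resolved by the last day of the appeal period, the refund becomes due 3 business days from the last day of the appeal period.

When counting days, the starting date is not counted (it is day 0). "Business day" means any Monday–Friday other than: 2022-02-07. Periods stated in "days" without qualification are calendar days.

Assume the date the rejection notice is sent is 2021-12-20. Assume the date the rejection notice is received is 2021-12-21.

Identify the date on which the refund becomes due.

2022-03-15

The last day of the replacement period: 45 calendar days after 2021-12-21 is 2022-02-04.
The last day of the appeal period: 2022-02-04 + 34 days = 2022-03-10.
The date on which the refund becomes due: counting 3 business days from Thursday, 2022-03-10 (Mar 11, Mar 14, Mar 15, skipping weekends) reaches Tuesday, 2022-03-15.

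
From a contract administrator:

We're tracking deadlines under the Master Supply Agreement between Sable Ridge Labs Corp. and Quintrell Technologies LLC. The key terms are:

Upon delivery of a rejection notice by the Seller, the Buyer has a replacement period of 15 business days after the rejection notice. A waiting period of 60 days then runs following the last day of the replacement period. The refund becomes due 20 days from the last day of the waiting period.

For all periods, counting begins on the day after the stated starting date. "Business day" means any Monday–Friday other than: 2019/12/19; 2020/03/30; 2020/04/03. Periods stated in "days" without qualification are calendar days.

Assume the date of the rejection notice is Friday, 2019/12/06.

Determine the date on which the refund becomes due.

2020/03/19

The last day of the replacement period: 15 business days after Friday, 2019/12/06, skipping weekends and the listed holiday on Dec 19 — Dec 9, Dec 10, Dec 11, Dec 12, …, Dec 26, Dec 27, Dec 30 — lands on Monday, 2019/12/30.
Adding 60 calendar days to 2019/12/30 gives 2020/02/28, which is the last day of the waiting period.
Adding 20 calendar days to 2020/02/28 gives 2020/03/19, which is the date on which the refund becomes due.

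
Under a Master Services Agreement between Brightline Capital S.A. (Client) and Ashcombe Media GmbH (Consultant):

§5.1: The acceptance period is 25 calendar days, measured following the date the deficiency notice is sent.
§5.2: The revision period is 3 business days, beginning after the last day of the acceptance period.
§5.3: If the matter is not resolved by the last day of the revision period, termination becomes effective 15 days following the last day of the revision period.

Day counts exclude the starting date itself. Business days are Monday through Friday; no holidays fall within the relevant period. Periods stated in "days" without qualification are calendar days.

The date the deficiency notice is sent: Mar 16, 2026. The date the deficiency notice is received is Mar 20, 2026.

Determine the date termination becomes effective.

Apr 30, 2026

The last day of the acceptance period: 25 calendar days after Mar 16, 2026 is Apr 10, 2026.
The last day of the revision period: counting 3 business days from Friday, Apr 10, 2026 (Apr 13, Apr 14, Apr 15, skipping weekends) reaches Wednesday, Apr 15, 2026.
Adding 15 calendar days to Apr 15, 2026 gives Apr 30, 2026, which is the date termination becomes effective.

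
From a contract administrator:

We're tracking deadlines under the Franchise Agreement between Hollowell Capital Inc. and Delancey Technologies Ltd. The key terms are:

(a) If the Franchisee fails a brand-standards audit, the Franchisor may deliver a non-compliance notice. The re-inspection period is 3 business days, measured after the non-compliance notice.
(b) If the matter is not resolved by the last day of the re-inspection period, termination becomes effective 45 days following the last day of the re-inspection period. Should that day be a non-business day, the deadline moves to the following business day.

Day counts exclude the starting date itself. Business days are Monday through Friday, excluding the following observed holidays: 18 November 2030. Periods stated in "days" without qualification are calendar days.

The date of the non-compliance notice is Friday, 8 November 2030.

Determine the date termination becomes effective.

The last day of the re-inspection period: 3 business days after Friday, 8 November 2030, skipping weekends — Nov 11, Nov 12, Nov 13 — lands on Wednesday, 13 November 2030.
The date termination becomes effective: 13 November 2030 + 45 days = 28 December 2030. That falls on a Saturday, so it rolls to the next business day, Monday, 30 December 2030.

30 December 2030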